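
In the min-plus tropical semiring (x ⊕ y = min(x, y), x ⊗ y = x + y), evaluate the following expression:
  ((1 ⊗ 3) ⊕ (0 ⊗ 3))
((1 ⊗ 3) ⊕ (0 ⊗ 3)) = 3

Expand innermost to outermost. Recall ⊕ takes the minimum of its arguments and ⊗ takes their sum. Working out the expression ((1 ⊗ 3) ⊕ (0 ⊗ 3)) gives 3.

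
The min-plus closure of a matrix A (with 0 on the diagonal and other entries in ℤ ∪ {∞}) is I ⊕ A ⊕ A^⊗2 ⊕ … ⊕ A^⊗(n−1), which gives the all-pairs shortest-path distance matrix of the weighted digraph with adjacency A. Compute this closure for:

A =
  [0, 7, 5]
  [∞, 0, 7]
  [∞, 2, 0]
Closure =
  [0, 7, 5]
  [∞, 0, 7]
  [∞, 2, 0]

This is the Floyd-Warshall all-pairs shortest-path computation. For each intermediate vertex k = 0, 1, …, 2, update dist[i][j] ← min(dist[i][j], dist[i][k] + dist[k][j]). The final matrix gives, for each (i, j), the minimum total weight of any directed path from i to j (possibly empty when i = j).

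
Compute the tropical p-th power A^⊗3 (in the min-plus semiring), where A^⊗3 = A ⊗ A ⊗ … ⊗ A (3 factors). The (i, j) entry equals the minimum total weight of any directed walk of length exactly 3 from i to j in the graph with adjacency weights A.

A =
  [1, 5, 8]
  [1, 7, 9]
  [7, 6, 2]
A^⊗3 =
  [3, 7, 10]
  [3, 7, 10]
  [8, 10, 6]

Each entry (A^⊗3)_ij equals the minimum over all length-3 walks i = v_0 → v_1 → … → v_3 = j of Σ_t A[v_t][v_{t+1}]. For example, for (i, j) = (0, 2) we minimise over 9 possible intermediate vertex sequences; the minimum is 10, attained along the walk 0 → 0 → 0 → 2.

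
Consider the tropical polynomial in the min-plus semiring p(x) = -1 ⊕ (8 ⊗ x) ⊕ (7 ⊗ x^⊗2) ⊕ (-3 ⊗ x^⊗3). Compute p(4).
p(4) = -1

A tropical monomial a ⊗ x^⊗i evaluates to a + i · x. Evaluating each term at x = 4:
  Term 0 contributes -1 + 0 · 4 = -1
  Term 1 contributes 8 + 1 · 4 = 12
  Term 2 contributes 7 + 2 · 4 = 15
  Term 3 contributes -3 + 3 · 4 = 9
p(4) = ⊕ of these = min[-1, 12, 15, 9] = -1.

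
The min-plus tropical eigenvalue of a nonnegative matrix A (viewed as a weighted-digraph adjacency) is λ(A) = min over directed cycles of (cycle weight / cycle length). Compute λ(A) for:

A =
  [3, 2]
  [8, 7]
λ(A) = 3

Enumerate directed cycles and compute their means (weight / length). Sample:
  cycle 0 → 0: weight = 3, length = 1, mean = 3/1 ≈ 3.000
  cycle 1 → 1: weight = 7, length = 1, mean = 7/1 ≈ 7.000
  cycle 0 → 1 → 0: weight = 10, length = 2, mean = 10/2 ≈ 5.000
  cycle 1 → 0 → 1: weight = 10, length = 2, mean = 10/2 ≈ 5.000
Minimum mean = 3.000, attained e.g. along the cycle 0 → 0 with weight 3 and length 1. So λ(A) = 3/1 = 3.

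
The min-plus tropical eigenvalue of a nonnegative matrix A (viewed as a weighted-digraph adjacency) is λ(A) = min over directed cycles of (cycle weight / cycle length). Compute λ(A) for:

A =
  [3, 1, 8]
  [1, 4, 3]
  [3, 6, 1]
λ(A) = 1

Enumerate directed cycles and compute their means (weight / length). Sample:
  cycle 0 → 0: weight = 3, length = 1, mean = 3/1 ≈ 3.000
  cycle 1 → 1: weight = 4, length = 1, mean = 4/1 ≈ 4.000
  cycle 2 → 2: weight = 1, length = 1, mean = 1/1 ≈ 1.000
  cycle 0 → 1 → 0: weight = 2, length = 2, mean = 2/2 ≈ 1.000
  cycle 0 → 2 → 0: weight = 11, length = 2, mean = 11/2 ≈ 5.500
  cycle 1 → 0 → 1: weight = 2, length = 2, mean = 2/2 ≈ 1.000
Minimum mean = 1.000, attained e.g. along the cycle 2 → 2 with weight 1 and length 1. So λ(A) = 1/1 = 1.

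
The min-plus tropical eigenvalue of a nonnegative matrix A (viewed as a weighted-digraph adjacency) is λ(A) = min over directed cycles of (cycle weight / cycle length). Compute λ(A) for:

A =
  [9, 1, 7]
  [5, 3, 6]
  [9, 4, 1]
λ(A) = 1

Enumerate directed cycles and compute their means (weight / length). Sample:
  cycle 0 → 0: weight = 9, length = 1, mean = 9/1 ≈ 9.000
  cycle 1 → 1: weight = 3, length = 1, mean = 3/1 ≈ 3.000
  cycle 2 → 2: weight = 1, length = 1, mean = 1/1 ≈ 1.000
  cycle 0 → 1 → 0: weight = 6, length = 2, mean = 6/2 ≈ 3.000
  cycle 0 → 2 → 0: weight = 16, length = 2, mean = 16/2 ≈ 8.000
  cycle 1 → 0 → 1: weight = 6, length = 2, mean = 6/2 ≈ 3.000
Minimum mean = 1.000, attained e.g. along the cycle 2 → 2 with weight 1 and length 1. So λ(A) = 1/1 = 1.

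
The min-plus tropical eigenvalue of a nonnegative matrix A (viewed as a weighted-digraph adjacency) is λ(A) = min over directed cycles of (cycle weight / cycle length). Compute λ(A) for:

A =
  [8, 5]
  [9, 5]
λ(A) = 5

Enumerate directed cycles and compute their means (weight / length). Sample:
  cycle 0 → 0: weight = 8, length = 1, mean = 8/1 ≈ 8.000
  cycle 1 → 1: weight = 5, length = 1, mean = 5/1 ≈ 5.000
  cycle 0 → 1 → 0: weight = 14, length = 2, mean = 14/2 ≈ 7.000
  cycle 1 → 0 → 1: weight = 14, length = 2, mean = 14/2 ≈ 7.000
Minimum mean = 5.000, attained e.g. along the cycle 1 → 1 with weight 5 and length 1. So λ(A) = 5/1 = 5.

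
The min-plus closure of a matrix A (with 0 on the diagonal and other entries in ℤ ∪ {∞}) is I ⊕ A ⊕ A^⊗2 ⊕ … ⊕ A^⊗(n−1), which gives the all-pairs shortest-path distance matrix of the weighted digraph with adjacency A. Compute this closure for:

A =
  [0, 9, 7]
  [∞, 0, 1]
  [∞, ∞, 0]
Closure =
  [0, 9, 7]
  [∞, 0, 1]
  [∞, ∞, 0]

This is the Floyd-Warshall all-pairs shortest-path computation. For each intermediate vertex k = 0, 1, …, 2, update dist[i][j] ← min(dist[i][j], dist[i][k] + dist[k][j]). The final matrix gives, for each (i, j), the minimum total weight of any directed path from i to j (possibly empty when i = j).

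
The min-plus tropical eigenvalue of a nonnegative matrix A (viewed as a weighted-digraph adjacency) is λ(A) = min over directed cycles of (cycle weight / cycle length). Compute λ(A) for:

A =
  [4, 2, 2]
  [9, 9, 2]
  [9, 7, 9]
λ(A) = 4

Enumerate directed cycles and compute their means (weight / length). Sample:
  cycle 0 → 0: weight = 4, length = 1, mean = 4/1 ≈ 4.000
  cycle 1 → 1: weight = 9, length = 1, mean = 9/1 ≈ 9.000
  cycle 2 → 2: weight = 9, length = 1, mean = 9/1 ≈ 9.000
  cycle 0 → 1 → 0: weight = 11, length = 2, mean = 11/2 ≈ 5.500
  cycle 0 → 2 → 0: weight = 11, length = 2, mean = 11/2 ≈ 5.500
  cycle 1 → 0 → 1: weight = 11, length = 2, mean = 11/2 ≈ 5.500
Minimum mean = 4.000, attained e.g. along the cycle 0 → 0 with weight 4 and length 1. So λ(A) = 4/1 = 4.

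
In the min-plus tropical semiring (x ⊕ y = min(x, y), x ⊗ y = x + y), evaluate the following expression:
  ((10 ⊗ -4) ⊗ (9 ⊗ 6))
((10 ⊗ -4) ⊗ (9 ⊗ 6)) = 21

Expand innermost to outermost. Recall ⊕ takes the minimum of its arguments and ⊗ takes their sum. Working out the expression ((10 ⊗ -4) ⊗ (9 ⊗ 6)) gives 21.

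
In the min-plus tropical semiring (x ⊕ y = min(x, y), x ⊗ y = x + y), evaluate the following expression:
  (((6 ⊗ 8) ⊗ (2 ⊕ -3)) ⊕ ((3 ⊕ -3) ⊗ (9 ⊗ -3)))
(((6 ⊗ 8) ⊗ (2 ⊕ -3)) ⊕ ((3 ⊕ -3) ⊗ (9 ⊗ -3))) = 3

Expand innermost to outermost. Recall ⊕ takes the minimum of its arguments and ⊗ takes their sum. Working out the expression (((6 ⊗ 8) ⊗ (2 ⊕ -3)) ⊕ ((3 ⊕ -3) ⊗ (9 ⊗ -3))) gives 3.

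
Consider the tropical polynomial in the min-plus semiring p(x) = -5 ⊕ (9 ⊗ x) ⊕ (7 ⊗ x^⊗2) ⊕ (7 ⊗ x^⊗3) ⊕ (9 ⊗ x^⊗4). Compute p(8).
p(8) = -5

A tropical monomial a ⊗ x^⊗i evaluates to a + i · x. Evaluating each term at x = 8:
  Term 0 contributes -5 + 0 · 8 = -5
  Term 1 contributes 9 + 1 · 8 = 17
  Term 2 contributes 7 + 2 · 8 = 23
  Term 3 contributes 7 + 3 · 8 = 31
  Term 4 contributes 9 + 4 · 8 = 41
p(8) = ⊕ of these = min[-5, 17, 23, 31, 41] = -5.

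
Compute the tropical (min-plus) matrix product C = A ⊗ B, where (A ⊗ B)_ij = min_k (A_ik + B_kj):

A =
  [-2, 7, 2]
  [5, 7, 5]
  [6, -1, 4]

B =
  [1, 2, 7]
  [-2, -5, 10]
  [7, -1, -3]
A ⊗ B =
  [-1, 0, -1]
  [5, 2, 2]
  [-3, -6, 1]

Apply the min-plus product entry-by-entry:
  C[0][0] = min over k of (A[0][0] + B[0][0] = -2 + 1 = -1, A[0][1] + B[1][0] = 7 + -2 = 5, A[0][2] + B[2][0] = 2 + 7 = 9) = -1 (attained at k = 0)
  C[0][1] = min over k of (A[0][0] + B[0][1] = -2 + 2 = 0, A[0][1] + B[1][1] = 7 + -5 = 2, A[0][2] + B[2][1] = 2 + -1 = 1) = 0 (attained at k = 0)
  C[0][2] = min over k of (A[0][0] + B[0][2] = -2 + 7 = 5, A[0][1] + B[1][2] = 7 + 10 = 17, A[0][2] + B[2][2] = 2 + -3 = -1) = -1 (attained at k = 2)
  C[1][0] = min over k of (A[1][0] + B[0][0] = 5 + 1 = 6, A[1][1] + B[1][0] = 7 + -2 = 5, A[1][2] + B[2][0] = 5 + 7 = 12) = 5 (attained at k = 1)
  C[1][1] = min over k of (A[1][0] + B[0][1] = 5 + 2 = 7, A[1][1] + B[1][1] = 7 + -5 = 2, A[1][2] + B[2][1] = 5 + -1 = 4) = 2 (attained at k = 1)
  C[1][2] = min over k of (A[1][0] + B[0][2] = 5 + 7 = 12, A[1][1] + B[1][2] = 7 + 10 = 17, A[1][2] + B[2][2] = 5 + -3 = 2) = 2 (attained at k = 2)
  C[2][0] = min over k of (A[2][0] + B[0][0] = 6 + 1 = 7, A[2][1] + B[1][0] = -1 + -2 = -3, A[2][2] + B[2][0] = 4 + 7 = 11) = -3 (attained at k = 1)
  C[2][1] = min over k of (A[2][0] + B[0][1] = 6 + 2 = 8, A[2][1] + B[1][1] = -1 + -5 = -6, A[2][2] + B[2][1] = 4 + -1 = 3) = -6 (attained at k = 1)
  C[2][2] = min over k of (A[2][0] + B[0][2] = 6 + 7 = 13, A[2][1] + B[1][2] = -1 + 10 = 9, A[2][2] + B[2][2] = 4 + -3 = 1) = 1 (attained at k = 2)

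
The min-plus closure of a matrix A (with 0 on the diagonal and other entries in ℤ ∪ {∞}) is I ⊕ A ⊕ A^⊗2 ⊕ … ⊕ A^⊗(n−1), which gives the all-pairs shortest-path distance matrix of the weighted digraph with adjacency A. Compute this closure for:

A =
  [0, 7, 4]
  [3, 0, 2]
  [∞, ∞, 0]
Closure =
  [0, 7, 4]
  [3, 0, 2]
  [∞, ∞, 0]

This is the Floyd-Warshall all-pairs shortest-path computation. For each intermediate vertex k = 0, 1, …, 2, update dist[i][j] ← min(dist[i][j], dist[i][k] + dist[k][j]). The final matrix gives, for each (i, j), the minimum total weight of any directed path from i to j (possibly empty when i = j).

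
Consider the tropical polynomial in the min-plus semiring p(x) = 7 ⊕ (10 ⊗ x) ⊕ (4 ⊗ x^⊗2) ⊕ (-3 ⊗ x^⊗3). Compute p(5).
p(5) = 7

A tropical monomial a ⊗ x^⊗i evaluates to a + i · x. Evaluating each term at x = 5:
  Term 0 contributes 7 + 0 · 5 = 7
  Term 1 contributes 10 + 1 · 5 = 15
  Term 2 contributes 4 + 2 · 5 = 14
  Term 3 contributes -3 + 3 · 5 = 12
p(5) = ⊕ of these = min[7, 15, 14, 12] = 7.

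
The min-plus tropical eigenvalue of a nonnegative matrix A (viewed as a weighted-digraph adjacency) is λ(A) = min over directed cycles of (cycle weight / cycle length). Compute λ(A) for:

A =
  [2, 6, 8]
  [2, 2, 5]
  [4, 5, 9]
λ(A) = 2

Enumerate directed cycles and compute their means (weight / length). Sample:
  cycle 0 → 0: weight = 2, length = 1, mean = 2/1 ≈ 2.000
  cycle 1 → 1: weight = 2, length = 1, mean = 2/1 ≈ 2.000
  cycle 2 → 2: weight = 9, length = 1, mean = 9/1 ≈ 9.000
  cycle 0 → 1 → 0: weight = 8, length = 2, mean = 8/2 ≈ 4.000
  cycle 0 → 2 → 0: weight = 12, length = 2, mean = 12/2 ≈ 6.000
  cycle 1 → 0 → 1: weight = 8, length = 2, mean = 8/2 ≈ 4.000
Minimum mean = 2.000, attained e.g. along the cycle 0 → 0 with weight 2 and length 1. So λ(A) = 2/1 = 2.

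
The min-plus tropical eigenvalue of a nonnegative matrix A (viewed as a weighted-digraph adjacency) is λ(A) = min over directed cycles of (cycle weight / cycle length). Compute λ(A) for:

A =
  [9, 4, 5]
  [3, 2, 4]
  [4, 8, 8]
λ(A) = 2

Enumerate directed cycles and compute their means (weight / length). Sample:
  cycle 0 → 0: weight = 9, length = 1, mean = 9/1 ≈ 9.000
  cycle 1 → 1: weight = 2, length = 1, mean = 2/1 ≈ 2.000
  cycle 2 → 2: weight = 8, length = 1, mean = 8/1 ≈ 8.000
  cycle 0 → 1 → 0: weight = 7, length = 2, mean = 7/2 ≈ 3.500
  cycle 0 → 2 → 0: weight = 9, length = 2, mean = 9/2 ≈ 4.500
  cycle 1 → 0 → 1: weight = 7, length = 2, mean = 7/2 ≈ 3.500
Minimum mean = 2.000, attained e.g. along the cycle 1 → 1 with weight 2 and length 1. So λ(A) = 2/1 = 2.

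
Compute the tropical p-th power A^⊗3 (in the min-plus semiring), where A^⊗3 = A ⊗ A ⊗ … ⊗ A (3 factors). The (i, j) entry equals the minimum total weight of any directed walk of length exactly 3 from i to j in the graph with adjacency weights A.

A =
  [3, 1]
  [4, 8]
A^⊗3 =
  [8, 6]
  [9, 8]

Each entry (A^⊗3)_ij equals the minimum over all length-3 walks i = v_0 → v_1 → … → v_3 = j of Σ_t A[v_t][v_{t+1}]. For example, for (i, j) = (0, 1) we minimise over 4 possible intermediate vertex sequences; the minimum is 6, attained along the walk 0 → 1 → 0 → 1.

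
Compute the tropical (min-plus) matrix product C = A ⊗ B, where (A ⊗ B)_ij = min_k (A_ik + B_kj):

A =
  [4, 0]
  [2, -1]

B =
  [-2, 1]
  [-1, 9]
A ⊗ B =
  [-1, 5]
  [-2, 3]

Apply the min-plus product entry-by-entry:
  C[0][0] = min over k of (A[0][0] + B[0][0] = 4 + -2 = 2, A[0][1] + B[1][0] = 0 + -1 = -1) = -1 (attained at k = 1)
  C[0][1] = min over k of (A[0][0] + B[0][1] = 4 + 1 = 5, A[0][1] + B[1][1] = 0 + 9 = 9) = 5 (attained at k = 0)
  C[1][0] = min over k of (A[1][0] + B[0][0] = 2 + -2 = 0, A[1][1] + B[1][0] = -1 + -1 = -2) = -2 (attained at k = 1)
  C[1][1] = min over k of (A[1][0] + B[0][1] = 2 + 1 = 3, A[1][1] + B[1][1] = -1 + 9 = 8) = 3 (attained at k = 0)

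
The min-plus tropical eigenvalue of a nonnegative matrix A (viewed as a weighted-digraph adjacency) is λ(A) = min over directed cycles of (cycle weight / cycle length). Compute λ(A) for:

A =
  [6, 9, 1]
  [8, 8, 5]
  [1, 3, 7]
λ(A) = 1

Enumerate directed cycles and compute their means (weight / length). Sample:
  cycle 0 → 0: weight = 6, length = 1, mean = 6/1 ≈ 6.000
  cycle 1 → 1: weight = 8, length = 1, mean = 8/1 ≈ 8.000
  cycle 2 → 2: weight = 7, length = 1, mean = 7/1 ≈ 7.000
  cycle 0 → 1 → 0: weight = 17, length = 2, mean = 17/2 ≈ 8.500
  cycle 0 → 2 → 0: weight = 2, length = 2, mean = 2/2 ≈ 1.000
  cycle 1 → 0 → 1: weight = 17, length = 2, mean = 17/2 ≈ 8.500
Minimum mean = 1.000, attained e.g. along the cycle 0 → 2 → 0 with weight 2 and length 2. So λ(A) = 2/2 = 1.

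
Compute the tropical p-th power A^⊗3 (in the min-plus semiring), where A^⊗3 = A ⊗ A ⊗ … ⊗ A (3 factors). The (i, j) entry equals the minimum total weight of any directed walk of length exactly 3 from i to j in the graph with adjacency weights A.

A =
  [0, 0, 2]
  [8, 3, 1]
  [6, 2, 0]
A^⊗3 =
  [0, 0, 1]
  [7, 3, 1]
  [6, 2, 0]

Each entry (A^⊗3)_ij equals the minimum over all length-3 walks i = v_0 → v_1 → … → v_3 = j of Σ_t A[v_t][v_{t+1}]. For example, for (i, j) = (0, 2) we minimise over 9 possible intermediate vertex sequences; the minimum is 1, attained along the walk 0 → 0 → 1 → 2.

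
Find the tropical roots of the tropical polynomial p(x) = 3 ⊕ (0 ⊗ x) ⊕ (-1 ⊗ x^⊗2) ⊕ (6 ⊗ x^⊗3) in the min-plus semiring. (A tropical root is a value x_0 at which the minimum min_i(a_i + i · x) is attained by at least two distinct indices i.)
Roots: {-7, 1, 3}

Each tropical root is a break point of the lower envelope of the lines y = a_i + i · x (there are 4 lines, with slopes 0, 1, ..., 3). Only the lines that attain the minimum somewhere contribute to roots; other lines are dominated. Here the surviving (envelope) indices are i = 3, i = 2, i = 1, i = 0.
Intersections between consecutive envelope lines give the roots: for adjacent envelope indices i < j the intersection is x = (a_i − a_j) / (j − i). Reading off the sorted break points: {-7, 1, 3}.
Verification: at each break x_0, at least two indices attain the minimum of min_i(a_i + i · x_0).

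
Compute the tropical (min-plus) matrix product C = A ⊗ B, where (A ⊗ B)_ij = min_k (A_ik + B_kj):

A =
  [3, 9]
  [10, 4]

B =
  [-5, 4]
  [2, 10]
A ⊗ B =
  [-2, 7]
  [5, 14]

Apply the min-plus product entry-by-entry:
  C[0][0] = min over k of (A[0][0] + B[0][0] = 3 + -5 = -2, A[0][1] + B[1][0] = 9 + 2 = 11) = -2 (attained at k = 0)
  C[0][1] = min over k of (A[0][0] + B[0][1] = 3 + 4 = 7, A[0][1] + B[1][1] = 9 + 10 = 19) = 7 (attained at k = 0)
  C[1][0] = min over k of (A[1][0] + B[0][0] = 10 + -5 = 5, A[1][1] + B[1][0] = 4 + 2 = 6) = 5 (attained at k = 0)
  C[1][1] = min over k of (A[1][0] + B[0][1] = 10 + 4 = 14, A[1][1] + B[1][1] = 4 + 10 = 14) = 14 (attained at k = 0)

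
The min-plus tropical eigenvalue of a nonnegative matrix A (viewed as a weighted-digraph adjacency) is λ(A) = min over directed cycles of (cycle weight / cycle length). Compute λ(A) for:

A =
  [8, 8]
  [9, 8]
λ(A) = 8

Enumerate directed cycles and compute their means (weight / length). Sample:
  cycle 0 → 0: weight = 8, length = 1, mean = 8/1 ≈ 8.000
  cycle 1 → 1: weight = 8, length = 1, mean = 8/1 ≈ 8.000
  cycle 0 → 1 → 0: weight = 17, length = 2, mean = 17/2 ≈ 8.500
  cycle 1 → 0 → 1: weight = 17, length = 2, mean = 17/2 ≈ 8.500
Minimum mean = 8.000, attained e.g. along the cycle 0 → 0 with weight 8 and length 1. So λ(A) = 8/1 = 8.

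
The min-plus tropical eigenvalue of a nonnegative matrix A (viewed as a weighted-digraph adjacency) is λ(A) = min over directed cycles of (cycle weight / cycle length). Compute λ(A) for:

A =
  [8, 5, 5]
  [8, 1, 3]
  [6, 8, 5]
λ(A) = 1

Enumerate directed cycles and compute their means (weight / length). Sample:
  cycle 0 → 0: weight = 8, length = 1, mean = 8/1 ≈ 8.000
  cycle 1 → 1: weight = 1, length = 1, mean = 1/1 ≈ 1.000
  cycle 2 → 2: weight = 5, length = 1, mean = 5/1 ≈ 5.000
  cycle 0 → 1 → 0: weight = 13, length = 2, mean = 13/2 ≈ 6.500
  cycle 0 → 2 → 0: weight = 11, length = 2, mean = 11/2 ≈ 5.500
  cycle 1 → 0 → 1: weight = 13, length = 2, mean = 13/2 ≈ 6.500
Minimum mean = 1.000, attained e.g. along the cycle 1 → 1 with weight 1 and length 1. So λ(A) = 1/1 = 1.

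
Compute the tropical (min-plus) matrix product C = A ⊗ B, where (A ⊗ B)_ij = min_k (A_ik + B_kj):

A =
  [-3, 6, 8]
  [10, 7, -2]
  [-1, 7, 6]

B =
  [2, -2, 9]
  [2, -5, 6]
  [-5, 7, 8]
A ⊗ B =
  [-1, -5, 6]
  [-7, 2, 6]
  [1, -3, 8]

Apply the min-plus product entry-by-entry:
  C[0][0] = min over k of (A[0][0] + B[0][0] = -3 + 2 = -1, A[0][1] + B[1][0] = 6 + 2 = 8, A[0][2] + B[2][0] = 8 + -5 = 3) = -1 (attained at k = 0)
  C[0][1] = min over k of (A[0][0] + B[0][1] = -3 + -2 = -5, A[0][1] + B[1][1] = 6 + -5 = 1, A[0][2] + B[2][1] = 8 + 7 = 15) = -5 (attained at k = 0)
  C[0][2] = min over k of (A[0][0] + B[0][2] = -3 + 9 = 6, A[0][1] + B[1][2] = 6 + 6 = 12, A[0][2] + B[2][2] = 8 + 8 = 16) = 6 (attained at k = 0)
  C[1][0] = min over k of (A[1][0] + B[0][0] = 10 + 2 = 12, A[1][1] + B[1][0] = 7 + 2 = 9, A[1][2] + B[2][0] = -2 + -5 = -7) = -7 (attained at k = 2)
  C[1][1] = min over k of (A[1][0] + B[0][1] = 10 + -2 = 8, A[1][1] + B[1][1] = 7 + -5 = 2, A[1][2] + B[2][1] = -2 + 7 = 5) = 2 (attained at k = 1)
  C[1][2] = min over k of (A[1][0] + B[0][2] = 10 + 9 = 19, A[1][1] + B[1][2] = 7 + 6 = 13, A[1][2] + B[2][2] = -2 + 8 = 6) = 6 (attained at k = 2)
  C[2][0] = min over k of (A[2][0] + B[0][0] = -1 + 2 = 1, A[2][1] + B[1][0] = 7 + 2 = 9, A[2][2] + B[2][0] = 6 + -5 = 1) = 1 (attained at k = 0)
  C[2][1] = min over k of (A[2][0] + B[0][1] = -1 + -2 = -3, A[2][1] + B[1][1] = 7 + -5 = 2, A[2][2] + B[2][1] = 6 + 7 = 13) = -3 (attained at k = 0)
  C[2][2] = min over k of (A[2][0] + B[0][2] = -1 + 9 = 8, A[2][1] + B[1][2] = 7 + 6 = 13, A[2][2] + B[2][2] = 6 + 8 = 14) = 8 (attained at k = 0)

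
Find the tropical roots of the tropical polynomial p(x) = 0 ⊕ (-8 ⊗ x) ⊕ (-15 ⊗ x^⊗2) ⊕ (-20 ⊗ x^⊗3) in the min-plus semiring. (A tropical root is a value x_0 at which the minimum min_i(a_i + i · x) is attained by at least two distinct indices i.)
Roots: {5, 7, 8}

Each tropical root is a break point of the lower envelope of the lines y = a_i + i · x (there are 4 lines, with slopes 0, 1, ..., 3). Only the lines that attain the minimum somewhere contribute to roots; other lines are dominated. Here the surviving (envelope) indices are i = 3, i = 2, i = 1, i = 0.
Intersections between consecutive envelope lines give the roots: for adjacent envelope indices i < j the intersection is x = (a_i − a_j) / (j − i). Reading off the sorted break points: {5, 7, 8}.
Verification: at each break x_0, at least two indices attain the minimum of min_i(a_i + i · x_0).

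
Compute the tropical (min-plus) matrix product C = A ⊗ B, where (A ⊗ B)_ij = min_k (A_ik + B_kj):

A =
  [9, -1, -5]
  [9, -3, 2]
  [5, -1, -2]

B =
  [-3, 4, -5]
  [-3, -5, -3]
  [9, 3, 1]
A ⊗ B =
  [-4, -6, -4]
  [-6, -8, -6]
  [-4, -6, -4]

Apply the min-plus product entry-by-entry:
  C[0][0] = min over k of (A[0][0] + B[0][0] = 9 + -3 = 6, A[0][1] + B[1][0] = -1 + -3 = -4, A[0][2] + B[2][0] = -5 + 9 = 4) = -4 (attained at k = 1)
  C[0][1] = min over k of (A[0][0] + B[0][1] = 9 + 4 = 13, A[0][1] + B[1][1] = -1 + -5 = -6, A[0][2] + B[2][1] = -5 + 3 = -2) = -6 (attained at k = 1)
  C[0][2] = min over k of (A[0][0] + B[0][2] = 9 + -5 = 4, A[0][1] + B[1][2] = -1 + -3 = -4, A[0][2] + B[2][2] = -5 + 1 = -4) = -4 (attained at k = 1)
  C[1][0] = min over k of (A[1][0] + B[0][0] = 9 + -3 = 6, A[1][1] + B[1][0] = -3 + -3 = -6, A[1][2] + B[2][0] = 2 + 9 = 11) = -6 (attained at k = 1)
  C[1][1] = min over k of (A[1][0] + B[0][1] = 9 + 4 = 13, A[1][1] + B[1][1] = -3 + -5 = -8, A[1][2] + B[2][1] = 2 + 3 = 5) = -8 (attained at k = 1)
  C[1][2] = min over k of (A[1][0] + B[0][2] = 9 + -5 = 4, A[1][1] + B[1][2] = -3 + -3 = -6, A[1][2] + B[2][2] = 2 + 1 = 3) = -6 (attained at k = 1)
  C[2][0] = min over k of (A[2][0] + B[0][0] = 5 + -3 = 2, A[2][1] + B[1][0] = -1 + -3 = -4, A[2][2] + B[2][0] = -2 + 9 = 7) = -4 (attained at k = 1)
  C[2][1] = min over k of (A[2][0] + B[0][1] = 5 + 4 = 9, A[2][1] + B[1][1] = -1 + -5 = -6, A[2][2] + B[2][1] = -2 + 3 = 1) = -6 (attained at k = 1)
  C[2][2] = min over k of (A[2][0] + B[0][2] = 5 + -5 = 0, A[2][1] + B[1][2] = -1 + -3 = -4, A[2][2] + B[2][2] = -2 + 1 = -1) = -4 (attained at k = 1)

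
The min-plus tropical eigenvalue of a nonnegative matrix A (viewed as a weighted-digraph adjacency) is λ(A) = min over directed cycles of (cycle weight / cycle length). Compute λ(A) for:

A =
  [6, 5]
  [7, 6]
λ(A) = 6

Enumerate directed cycles and compute their means (weight / length). Sample:
  cycle 0 → 0: weight = 6, length = 1, mean = 6/1 ≈ 6.000
  cycle 1 → 1: weight = 6, length = 1, mean = 6/1 ≈ 6.000
  cycle 0 → 1 → 0: weight = 12, length = 2, mean = 12/2 ≈ 6.000
  cycle 1 → 0 → 1: weight = 12, length = 2, mean = 12/2 ≈ 6.000
Minimum mean = 6.000, attained e.g. along the cycle 0 → 0 with weight 6 and length 1. So λ(A) = 6/1 = 6.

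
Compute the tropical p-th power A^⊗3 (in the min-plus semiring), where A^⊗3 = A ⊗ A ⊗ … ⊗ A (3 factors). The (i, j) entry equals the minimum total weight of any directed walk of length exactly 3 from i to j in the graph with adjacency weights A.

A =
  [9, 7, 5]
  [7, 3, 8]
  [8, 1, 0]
A^⊗3 =
  [13, 6, 5]
  [13, 9, 8]
  [8, 1, 0]

Each entry (A^⊗3)_ij equals the minimum over all length-3 walks i = v_0 → v_1 → … → v_3 = j of Σ_t A[v_t][v_{t+1}]. For example, for (i, j) = (0, 2) we minimise over 9 possible intermediate vertex sequences; the minimum is 5, attained along the walk 0 → 2 → 2 → 2.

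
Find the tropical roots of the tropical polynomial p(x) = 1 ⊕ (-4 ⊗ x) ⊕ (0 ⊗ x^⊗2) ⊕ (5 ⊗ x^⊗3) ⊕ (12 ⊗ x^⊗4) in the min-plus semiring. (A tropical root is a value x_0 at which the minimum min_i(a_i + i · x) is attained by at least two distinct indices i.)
Roots: {-7, -5, -4, 5}

Each tropical root is a break point of the lower envelope of the lines y = a_i + i · x (there are 5 lines, with slopes 0, 1, ..., 4). Only the lines that attain the minimum somewhere contribute to roots; other lines are dominated. Here the surviving (envelope) indices are i = 4, i = 3, i = 2, i = 1, i = 0.
Intersections between consecutive envelope lines give the roots: for adjacent envelope indices i < j the intersection is x = (a_i − a_j) / (j − i). Reading off the sorted break points: {-7, -5, -4, 5}.
Verification: at each break x_0, at least two indices attain the minimum of min_i(a_i + i · x_0).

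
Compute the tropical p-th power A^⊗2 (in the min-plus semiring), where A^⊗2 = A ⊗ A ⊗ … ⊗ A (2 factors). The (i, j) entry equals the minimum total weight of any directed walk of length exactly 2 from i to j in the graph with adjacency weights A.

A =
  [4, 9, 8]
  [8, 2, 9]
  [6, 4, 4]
A^⊗2 =
  [8, 11, 12]
  [10, 4, 11]
  [10, 6, 8]

Each entry (A^⊗2)_ij equals the minimum over all length-2 walks i = v_0 → v_1 → … → v_2 = j of Σ_t A[v_t][v_{t+1}]. For example, for (i, j) = (0, 2) we minimise over 3 possible intermediate vertex sequences; the minimum is 12, attained along the walk 0 → 0 → 2.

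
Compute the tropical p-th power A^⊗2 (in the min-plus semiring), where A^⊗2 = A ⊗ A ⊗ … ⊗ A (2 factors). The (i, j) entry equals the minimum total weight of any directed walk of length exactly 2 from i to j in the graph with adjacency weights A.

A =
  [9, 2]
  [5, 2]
A^⊗2 =
  [7, 4]
  [7, 4]

Each entry (A^⊗2)_ij equals the minimum over all length-2 walks i = v_0 → v_1 → … → v_2 = j of Σ_t A[v_t][v_{t+1}]. For example, for (i, j) = (0, 1) we minimise over 2 possible intermediate vertex sequences; the minimum is 4, attained along the walk 0 → 1 → 1.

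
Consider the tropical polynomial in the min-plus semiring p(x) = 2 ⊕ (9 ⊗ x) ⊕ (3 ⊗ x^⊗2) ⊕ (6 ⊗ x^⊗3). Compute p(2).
p(2) = 2

A tropical monomial a ⊗ x^⊗i evaluates to a + i · x. Evaluating each term at x = 2:
  Term 0 contributes 2 + 0 · 2 = 2
  Term 1 contributes 9 + 1 · 2 = 11
  Term 2 contributes 3 + 2 · 2 = 7
  Term 3 contributes 6 + 3 · 2 = 12
p(2) = ⊕ of these = min[2, 11, 7, 12] = 2.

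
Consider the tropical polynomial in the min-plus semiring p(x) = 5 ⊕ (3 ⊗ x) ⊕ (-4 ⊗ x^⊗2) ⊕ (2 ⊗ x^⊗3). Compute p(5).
p(5) = 5

A tropical monomial a ⊗ x^⊗i evaluates to a + i · x. Evaluating each term at x = 5:
  Term 0 contributes 5 + 0 · 5 = 5
  Term 1 contributes 3 + 1 · 5 = 8
  Term 2 contributes -4 + 2 · 5 = 6
  Term 3 contributes 2 + 3 · 5 = 17
p(5) = ⊕ of these = min[5, 8, 6, 17] = 5.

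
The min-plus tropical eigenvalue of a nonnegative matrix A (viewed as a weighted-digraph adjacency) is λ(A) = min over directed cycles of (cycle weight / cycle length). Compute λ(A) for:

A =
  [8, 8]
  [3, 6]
λ(A) = 11/2

Enumerate directed cycles and compute their means (weight / length). Sample:
  cycle 0 → 0: weight = 8, length = 1, mean = 8/1 ≈ 8.000
  cycle 1 → 1: weight = 6, length = 1, mean = 6/1 ≈ 6.000
  cycle 0 → 1 → 0: weight = 11, length = 2, mean = 11/2 ≈ 5.500
  cycle 1 → 0 → 1: weight = 11, length = 2, mean = 11/2 ≈ 5.500
Minimum mean = 5.500, attained e.g. along the cycle 0 → 1 → 0 with weight 11 and length 2. So λ(A) = 11/2 = 11/2.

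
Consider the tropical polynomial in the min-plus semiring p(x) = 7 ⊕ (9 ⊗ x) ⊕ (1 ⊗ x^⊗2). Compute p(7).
p(7) = 7

A tropical monomial a ⊗ x^⊗i evaluates to a + i · x. Evaluating each term at x = 7:
  Term 0 contributes 7 + 0 · 7 = 7
  Term 1 contributes 9 + 1 · 7 = 16
  Term 2 contributes 1 + 2 · 7 = 15
p(7) = ⊕ of these = min[7, 16, 15] = 7.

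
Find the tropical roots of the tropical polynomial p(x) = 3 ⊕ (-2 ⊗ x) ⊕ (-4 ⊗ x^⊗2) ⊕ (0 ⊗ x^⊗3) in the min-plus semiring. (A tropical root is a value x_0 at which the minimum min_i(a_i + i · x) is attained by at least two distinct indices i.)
Roots: {-4, 2, 5}

Each tropical root is a break point of the lower envelope of the lines y = a_i + i · x (there are 4 lines, with slopes 0, 1, ..., 3). Only the lines that attain the minimum somewhere contribute to roots; other lines are dominated. Here the surviving (envelope) indices are i = 3, i = 2, i = 1, i = 0.
Intersections between consecutive envelope lines give the roots: for adjacent envelope indices i < j the intersection is x = (a_i − a_j) / (j − i). Reading off the sorted break points: {-4, 2, 5}.
Verification: at each break x_0, at least two indices attain the minimum of min_i(a_i + i · x_0).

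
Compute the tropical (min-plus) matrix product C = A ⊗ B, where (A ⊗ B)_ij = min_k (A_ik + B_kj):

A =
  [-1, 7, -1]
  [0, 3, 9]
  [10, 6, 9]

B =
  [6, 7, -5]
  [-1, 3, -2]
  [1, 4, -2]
A ⊗ B =
  [0, 3, -6]
  [2, 6, -5]
  [5, 9, 4]

Apply the min-plus product entry-by-entry:
  C[0][0] = min over k of (A[0][0] + B[0][0] = -1 + 6 = 5, A[0][1] + B[1][0] = 7 + -1 = 6, A[0][2] + B[2][0] = -1 + 1 = 0) = 0 (attained at k = 2)
  C[0][1] = min over k of (A[0][0] + B[0][1] = -1 + 7 = 6, A[0][1] + B[1][1] = 7 + 3 = 10, A[0][2] + B[2][1] = -1 + 4 = 3) = 3 (attained at k = 2)
  C[0][2] = min over k of (A[0][0] + B[0][2] = -1 + -5 = -6, A[0][1] + B[1][2] = 7 + -2 = 5, A[0][2] + B[2][2] = -1 + -2 = -3) = -6 (attained at k = 0)
  C[1][0] = min over k of (A[1][0] + B[0][0] = 0 + 6 = 6, A[1][1] + B[1][0] = 3 + -1 = 2, A[1][2] + B[2][0] = 9 + 1 = 10) = 2 (attained at k = 1)
  C[1][1] = min over k of (A[1][0] + B[0][1] = 0 + 7 = 7, A[1][1] + B[1][1] = 3 + 3 = 6, A[1][2] + B[2][1] = 9 + 4 = 13) = 6 (attained at k = 1)
  C[1][2] = min over k of (A[1][0] + B[0][2] = 0 + -5 = -5, A[1][1] + B[1][2] = 3 + -2 = 1, A[1][2] + B[2][2] = 9 + -2 = 7) = -5 (attained at k = 0)
  C[2][0] = min over k of (A[2][0] + B[0][0] = 10 + 6 = 16, A[2][1] + B[1][0] = 6 + -1 = 5, A[2][2] + B[2][0] = 9 + 1 = 10) = 5 (attained at k = 1)
  C[2][1] = min over k of (A[2][0] + B[0][1] = 10 + 7 = 17, A[2][1] + B[1][1] = 6 + 3 = 9, A[2][2] + B[2][1] = 9 + 4 = 13) = 9 (attained at k = 1)
  C[2][2] = min over k of (A[2][0] + B[0][2] = 10 + -5 = 5, A[2][1] + B[1][2] = 6 + -2 = 4, A[2][2] + B[2][2] = 9 + -2 = 7) = 4 (attained at k = 1)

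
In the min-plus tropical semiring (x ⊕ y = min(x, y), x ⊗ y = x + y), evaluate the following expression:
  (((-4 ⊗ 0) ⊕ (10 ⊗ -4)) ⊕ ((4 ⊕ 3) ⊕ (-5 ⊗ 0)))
(((-4 ⊗ 0) ⊕ (10 ⊗ -4)) ⊕ ((4 ⊕ 3) ⊕ (-5 ⊗ 0))) = -5

Expand innermost to outermost. Recall ⊕ takes the minimum of its arguments and ⊗ takes their sum. Working out the expression (((-4 ⊗ 0) ⊕ (10 ⊗ -4)) ⊕ ((4 ⊕ 3) ⊕ (-5 ⊗ 0))) gives -5.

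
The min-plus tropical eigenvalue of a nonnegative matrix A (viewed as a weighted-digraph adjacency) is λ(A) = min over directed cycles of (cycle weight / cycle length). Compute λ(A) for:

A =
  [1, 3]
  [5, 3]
λ(A) = 1

Enumerate directed cycles and compute their means (weight / length). Sample:
  cycle 0 → 0: weight = 1, length = 1, mean = 1/1 ≈ 1.000
  cycle 1 → 1: weight = 3, length = 1, mean = 3/1 ≈ 3.000
  cycle 0 → 1 → 0: weight = 8, length = 2, mean = 8/2 ≈ 4.000
  cycle 1 → 0 → 1: weight = 8, length = 2, mean = 8/2 ≈ 4.000
Minimum mean = 1.000, attained e.g. along the cycle 0 → 0 with weight 1 and length 1. So λ(A) = 1/1 = 1.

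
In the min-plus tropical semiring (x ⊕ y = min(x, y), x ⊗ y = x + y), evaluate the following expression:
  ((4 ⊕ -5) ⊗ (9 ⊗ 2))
((4 ⊕ -5) ⊗ (9 ⊗ 2)) = 6

Expand innermost to outermost. Recall ⊕ takes the minimum of its arguments and ⊗ takes their sum. Working out the expression ((4 ⊕ -5) ⊗ (9 ⊗ 2)) gives 6.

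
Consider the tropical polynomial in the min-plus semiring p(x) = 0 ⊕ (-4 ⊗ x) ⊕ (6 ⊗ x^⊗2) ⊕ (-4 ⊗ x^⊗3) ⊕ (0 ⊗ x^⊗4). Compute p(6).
p(6) = 0

A tropical monomial a ⊗ x^⊗i evaluates to a + i · x. Evaluating each term at x = 6:
  Term 0 contributes 0 + 0 · 6 = 0
  Term 1 contributes -4 + 1 · 6 = 2
  Term 2 contributes 6 + 2 · 6 = 18
  Term 3 contributes -4 + 3 · 6 = 14
  Term 4 contributes 0 + 4 · 6 = 24
p(6) = ⊕ of these = min[0, 2, 18, 14, 24] = 0.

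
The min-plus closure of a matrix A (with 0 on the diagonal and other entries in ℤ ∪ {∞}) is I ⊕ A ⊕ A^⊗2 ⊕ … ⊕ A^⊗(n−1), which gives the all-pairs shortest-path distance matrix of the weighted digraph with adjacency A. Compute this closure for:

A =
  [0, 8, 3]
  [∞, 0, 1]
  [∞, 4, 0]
Closure =
  [0, 7, 3]
  [∞, 0, 1]
  [∞, 4, 0]

This is the Floyd-Warshall all-pairs shortest-path computation. For each intermediate vertex k = 0, 1, …, 2, update dist[i][j] ← min(dist[i][j], dist[i][k] + dist[k][j]). The final matrix gives, for each (i, j), the minimum total weight of any directed path from i to j (possibly empty when i = j).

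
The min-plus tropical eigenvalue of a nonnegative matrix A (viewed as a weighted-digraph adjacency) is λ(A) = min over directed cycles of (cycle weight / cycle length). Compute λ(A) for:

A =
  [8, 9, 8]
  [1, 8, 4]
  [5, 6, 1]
λ(A) = 1

Enumerate directed cycles and compute their means (weight / length). Sample:
  cycle 0 → 0: weight = 8, length = 1, mean = 8/1 ≈ 8.000
  cycle 1 → 1: weight = 8, length = 1, mean = 8/1 ≈ 8.000
  cycle 2 → 2: weight = 1, length = 1, mean = 1/1 ≈ 1.000
  cycle 0 → 1 → 0: weight = 10, length = 2, mean = 10/2 ≈ 5.000
  cycle 0 → 2 → 0: weight = 13, length = 2, mean = 13/2 ≈ 6.500
  cycle 1 → 0 → 1: weight = 10, length = 2, mean = 10/2 ≈ 5.000
Minimum mean = 1.000, attained e.g. along the cycle 2 → 2 with weight 1 and length 1. So λ(A) = 1/1 = 1.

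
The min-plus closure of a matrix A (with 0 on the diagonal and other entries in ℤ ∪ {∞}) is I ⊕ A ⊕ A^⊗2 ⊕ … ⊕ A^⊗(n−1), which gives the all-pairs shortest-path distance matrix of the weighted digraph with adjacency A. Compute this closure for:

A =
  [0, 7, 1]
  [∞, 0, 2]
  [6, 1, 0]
Closure =
  [0, 2, 1]
  [8, 0, 2]
  [6, 1, 0]

This is the Floyd-Warshall all-pairs shortest-path computation. For each intermediate vertex k = 0, 1, …, 2, update dist[i][j] ← min(dist[i][j], dist[i][k] + dist[k][j]). The final matrix gives, for each (i, j), the minimum total weight of any directed path from i to j (possibly empty when i = j).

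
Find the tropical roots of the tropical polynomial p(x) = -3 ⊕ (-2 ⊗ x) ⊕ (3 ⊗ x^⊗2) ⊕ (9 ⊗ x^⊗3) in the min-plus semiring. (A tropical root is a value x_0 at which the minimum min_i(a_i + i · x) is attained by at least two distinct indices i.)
Roots: {-6, -5, -1}

Each tropical root is a break point of the lower envelope of the lines y = a_i + i · x (there are 4 lines, with slopes 0, 1, ..., 3). Only the lines that attain the minimum somewhere contribute to roots; other lines are dominated. Here the surviving (envelope) indices are i = 3, i = 2, i = 1, i = 0.
Intersections between consecutive envelope lines give the roots: for adjacent envelope indices i < j the intersection is x = (a_i − a_j) / (j − i). Reading off the sorted break points: {-6, -5, -1}.
Verification: at each break x_0, at least two indices attain the minimum of min_i(a_i + i · x_0).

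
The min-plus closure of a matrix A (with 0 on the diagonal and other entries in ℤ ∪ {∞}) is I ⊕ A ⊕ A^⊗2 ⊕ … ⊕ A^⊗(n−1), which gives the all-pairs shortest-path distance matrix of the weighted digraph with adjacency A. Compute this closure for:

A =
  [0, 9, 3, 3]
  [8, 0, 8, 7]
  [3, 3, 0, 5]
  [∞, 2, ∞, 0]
Closure =
  [0, 5, 3, 3]
  [8, 0, 8, 7]
  [3, 3, 0, 5]
  [10, 2, 10, 0]

This is the Floyd-Warshall all-pairs shortest-path computation. For each intermediate vertex k = 0, 1, …, 3, update dist[i][j] ← min(dist[i][j], dist[i][k] + dist[k][j]). The final matrix gives, for each (i, j), the minimum total weight of any directed path from i to j (possibly empty when i = j).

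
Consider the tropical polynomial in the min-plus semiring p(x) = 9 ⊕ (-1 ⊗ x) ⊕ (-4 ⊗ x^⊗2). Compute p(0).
p(0) = -4

A tropical monomial a ⊗ x^⊗i evaluates to a + i · x. Evaluating each term at x = 0:
  Term 0 contributes 9 + 0 · 0 = 9
  Term 1 contributes -1 + 1 · 0 = -1
  Term 2 contributes -4 + 2 · 0 = -4
p(0) = ⊕ of these = min[9, -1, -4] = -4.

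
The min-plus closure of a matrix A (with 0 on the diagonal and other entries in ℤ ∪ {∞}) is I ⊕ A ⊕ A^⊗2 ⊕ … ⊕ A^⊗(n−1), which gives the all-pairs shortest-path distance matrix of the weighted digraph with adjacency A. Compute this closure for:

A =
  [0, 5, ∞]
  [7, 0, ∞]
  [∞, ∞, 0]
Closure =
  [0, 5, ∞]
  [7, 0, ∞]
  [∞, ∞, 0]

This is the Floyd-Warshall all-pairs shortest-path computation. For each intermediate vertex k = 0, 1, …, 2, update dist[i][j] ← min(dist[i][j], dist[i][k] + dist[k][j]). The final matrix gives, for each (i, j), the minimum total weight of any directed path from i to j (possibly empty when i = j).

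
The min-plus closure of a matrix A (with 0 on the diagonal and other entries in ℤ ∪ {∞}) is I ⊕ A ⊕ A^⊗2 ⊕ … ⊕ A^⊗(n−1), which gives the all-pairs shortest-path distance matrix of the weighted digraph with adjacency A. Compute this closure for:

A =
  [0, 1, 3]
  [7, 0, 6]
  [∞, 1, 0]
Closure =
  [0, 1, 3]
  [7, 0, 6]
  [8, 1, 0]

This is the Floyd-Warshall all-pairs shortest-path computation. For each intermediate vertex k = 0, 1, …, 2, update dist[i][j] ← min(dist[i][j], dist[i][k] + dist[k][j]). The final matrix gives, for each (i, j), the minimum total weight of any directed path from i to j (possibly empty when i = j).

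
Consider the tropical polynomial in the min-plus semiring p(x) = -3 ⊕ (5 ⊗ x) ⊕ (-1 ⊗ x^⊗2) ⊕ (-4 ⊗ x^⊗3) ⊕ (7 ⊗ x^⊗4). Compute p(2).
p(2) = -3

A tropical monomial a ⊗ x^⊗i evaluates to a + i · x. Evaluating each term at x = 2:
  Term 0 contributes -3 + 0 · 2 = -3
  Term 1 contributes 5 + 1 · 2 = 7
  Term 2 contributes -1 + 2 · 2 = 3
  Term 3 contributes -4 + 3 · 2 = 2
  Term 4 contributes 7 + 4 · 2 = 15
p(2) = ⊕ of these = min[-3, 7, 3, 2, 15] = -3.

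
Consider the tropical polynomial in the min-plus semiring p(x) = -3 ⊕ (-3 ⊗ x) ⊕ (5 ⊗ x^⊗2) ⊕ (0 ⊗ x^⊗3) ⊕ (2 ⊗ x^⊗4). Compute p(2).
p(2) = -3

A tropical monomial a ⊗ x^⊗i evaluates to a + i · x. Evaluating each term at x = 2:
  Term 0 contributes -3 + 0 · 2 = -3
  Term 1 contributes -3 + 1 · 2 = -1
  Term 2 contributes 5 + 2 · 2 = 9
  Term 3 contributes 0 + 3 · 2 = 6
  Term 4 contributes 2 + 4 · 2 = 10
p(2) = ⊕ of these = min[-3, -1, 9, 6, 10] = -3.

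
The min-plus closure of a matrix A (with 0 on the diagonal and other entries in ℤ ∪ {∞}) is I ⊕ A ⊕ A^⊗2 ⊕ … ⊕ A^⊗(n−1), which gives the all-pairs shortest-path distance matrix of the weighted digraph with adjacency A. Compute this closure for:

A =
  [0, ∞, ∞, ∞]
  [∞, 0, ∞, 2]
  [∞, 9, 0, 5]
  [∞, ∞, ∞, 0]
Closure =
  [0, ∞, ∞, ∞]
  [∞, 0, ∞, 2]
  [∞, 9, 0, 5]
  [∞, ∞, ∞, 0]

This is the Floyd-Warshall all-pairs shortest-path computation. For each intermediate vertex k = 0, 1, …, 3, update dist[i][j] ← min(dist[i][j], dist[i][k] + dist[k][j]). The final matrix gives, for each (i, j), the minimum total weight of any directed path from i to j (possibly empty when i = j).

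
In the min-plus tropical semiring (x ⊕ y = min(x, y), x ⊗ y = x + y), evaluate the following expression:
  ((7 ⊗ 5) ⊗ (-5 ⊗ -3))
((7 ⊗ 5) ⊗ (-5 ⊗ -3)) = 4

Expand innermost to outermost. Recall ⊕ takes the minimum of its arguments and ⊗ takes their sum. Working out the expression ((7 ⊗ 5) ⊗ (-5 ⊗ -3)) gives 4.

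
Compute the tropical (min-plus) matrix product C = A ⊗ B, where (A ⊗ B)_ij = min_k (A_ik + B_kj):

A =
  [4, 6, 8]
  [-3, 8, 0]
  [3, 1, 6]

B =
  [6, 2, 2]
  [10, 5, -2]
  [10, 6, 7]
A ⊗ B =
  [10, 6, 4]
  [3, -1, -1]
  [9, 5, -1]

Apply the min-plus product entry-by-entry:
  C[0][0] = min over k of (A[0][0] + B[0][0] = 4 + 6 = 10, A[0][1] + B[1][0] = 6 + 10 = 16, A[0][2] + B[2][0] = 8 + 10 = 18) = 10 (attained at k = 0)
  C[0][1] = min over k of (A[0][0] + B[0][1] = 4 + 2 = 6, A[0][1] + B[1][1] = 6 + 5 = 11, A[0][2] + B[2][1] = 8 + 6 = 14) = 6 (attained at k = 0)
  C[0][2] = min over k of (A[0][0] + B[0][2] = 4 + 2 = 6, A[0][1] + B[1][2] = 6 + -2 = 4, A[0][2] + B[2][2] = 8 + 7 = 15) = 4 (attained at k = 1)
  C[1][0] = min over k of (A[1][0] + B[0][0] = -3 + 6 = 3, A[1][1] + B[1][0] = 8 + 10 = 18, A[1][2] + B[2][0] = 0 + 10 = 10) = 3 (attained at k = 0)
  C[1][1] = min over k of (A[1][0] + B[0][1] = -3 + 2 = -1, A[1][1] + B[1][1] = 8 + 5 = 13, A[1][2] + B[2][1] = 0 + 6 = 6) = -1 (attained at k = 0)
  C[1][2] = min over k of (A[1][0] + B[0][2] = -3 + 2 = -1, A[1][1] + B[1][2] = 8 + -2 = 6, A[1][2] + B[2][2] = 0 + 7 = 7) = -1 (attained at k = 0)
  C[2][0] = min over k of (A[2][0] + B[0][0] = 3 + 6 = 9, A[2][1] + B[1][0] = 1 + 10 = 11, A[2][2] + B[2][0] = 6 + 10 = 16) = 9 (attained at k = 0)
  C[2][1] = min over k of (A[2][0] + B[0][1] = 3 + 2 = 5, A[2][1] + B[1][1] = 1 + 5 = 6, A[2][2] + B[2][1] = 6 + 6 = 12) = 5 (attained at k = 0)
  C[2][2] = min over k of (A[2][0] + B[0][2] = 3 + 2 = 5, A[2][1] + B[1][2] = 1 + -2 = -1, A[2][2] + B[2][2] = 6 + 7 = 13) = -1 (attained at k = 1)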